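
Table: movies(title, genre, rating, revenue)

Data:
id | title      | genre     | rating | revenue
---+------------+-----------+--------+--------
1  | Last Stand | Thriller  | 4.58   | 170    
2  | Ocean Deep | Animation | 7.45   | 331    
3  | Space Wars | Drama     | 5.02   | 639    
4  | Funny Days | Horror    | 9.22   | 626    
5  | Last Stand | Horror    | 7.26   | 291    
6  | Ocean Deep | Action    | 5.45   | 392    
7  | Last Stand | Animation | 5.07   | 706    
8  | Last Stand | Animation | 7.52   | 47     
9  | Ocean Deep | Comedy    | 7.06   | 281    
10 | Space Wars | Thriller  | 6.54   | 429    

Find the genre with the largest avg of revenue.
SELECT genre, AVG(revenue) as val
FROM movies
GROUP BY genre
ORDER BY val DESC
LIMIT 1

Result: Drama with avg(revenue) = 639.00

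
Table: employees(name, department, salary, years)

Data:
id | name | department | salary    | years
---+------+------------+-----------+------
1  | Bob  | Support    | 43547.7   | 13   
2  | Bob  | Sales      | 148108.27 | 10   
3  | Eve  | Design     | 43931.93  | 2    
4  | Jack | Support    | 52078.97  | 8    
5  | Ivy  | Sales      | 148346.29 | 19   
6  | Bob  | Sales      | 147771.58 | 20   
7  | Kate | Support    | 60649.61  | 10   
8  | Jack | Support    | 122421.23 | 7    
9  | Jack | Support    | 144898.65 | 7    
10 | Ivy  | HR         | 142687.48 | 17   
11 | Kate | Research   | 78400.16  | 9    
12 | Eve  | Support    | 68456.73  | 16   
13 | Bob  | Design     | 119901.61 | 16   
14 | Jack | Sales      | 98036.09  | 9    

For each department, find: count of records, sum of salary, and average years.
SELECT department,
       COUNT(*) as cnt,
       SUM(salary) as total_salary,
       AVG(years) as avg_years
FROM employees
GROUP BY department

Result:
  Design: 2 records, 163833.54 total salary, 9.00 avg years
  HR: 1 records, 142687.48 total salary, 17.00 avg years
  Research: 1 records, 78400.16 total salary, 9.00 avg years
  Sales: 4 records, 542262.23 total salary, 14.50 avg years
  Support: 6 records, 492052.89 total salary, 10.17 avg years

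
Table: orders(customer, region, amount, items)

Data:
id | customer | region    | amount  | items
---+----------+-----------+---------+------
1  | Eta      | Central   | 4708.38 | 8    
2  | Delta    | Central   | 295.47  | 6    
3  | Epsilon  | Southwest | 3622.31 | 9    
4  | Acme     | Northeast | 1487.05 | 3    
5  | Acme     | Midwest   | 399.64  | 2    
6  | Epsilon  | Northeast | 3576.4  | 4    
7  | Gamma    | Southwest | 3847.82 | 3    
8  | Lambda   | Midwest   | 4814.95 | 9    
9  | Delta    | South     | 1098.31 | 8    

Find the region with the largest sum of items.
SELECT region, SUM(items) as val
FROM orders
GROUP BY region
ORDER BY val DESC
LIMIT 1

Result: Central with sum(items) = 14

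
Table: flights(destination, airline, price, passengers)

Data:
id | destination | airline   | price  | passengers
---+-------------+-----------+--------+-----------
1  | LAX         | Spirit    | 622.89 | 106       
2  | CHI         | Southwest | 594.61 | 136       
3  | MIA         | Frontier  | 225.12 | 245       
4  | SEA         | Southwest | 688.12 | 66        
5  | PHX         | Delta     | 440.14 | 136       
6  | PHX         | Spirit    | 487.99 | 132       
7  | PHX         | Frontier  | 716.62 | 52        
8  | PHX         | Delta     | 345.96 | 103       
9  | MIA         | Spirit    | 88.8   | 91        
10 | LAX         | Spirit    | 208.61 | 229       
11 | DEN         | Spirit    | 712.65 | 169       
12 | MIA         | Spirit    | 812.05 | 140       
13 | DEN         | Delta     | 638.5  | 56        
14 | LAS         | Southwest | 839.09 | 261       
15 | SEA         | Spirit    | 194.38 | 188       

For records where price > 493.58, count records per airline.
SELECT airline, COUNT(*)
FROM flights
WHERE price > 493.58
GROUP BY airline

Note: WHERE filters rows before grouping.

Result:
  Delta: 1
  Frontier: 1
  Southwest: 3
  Spirit: 3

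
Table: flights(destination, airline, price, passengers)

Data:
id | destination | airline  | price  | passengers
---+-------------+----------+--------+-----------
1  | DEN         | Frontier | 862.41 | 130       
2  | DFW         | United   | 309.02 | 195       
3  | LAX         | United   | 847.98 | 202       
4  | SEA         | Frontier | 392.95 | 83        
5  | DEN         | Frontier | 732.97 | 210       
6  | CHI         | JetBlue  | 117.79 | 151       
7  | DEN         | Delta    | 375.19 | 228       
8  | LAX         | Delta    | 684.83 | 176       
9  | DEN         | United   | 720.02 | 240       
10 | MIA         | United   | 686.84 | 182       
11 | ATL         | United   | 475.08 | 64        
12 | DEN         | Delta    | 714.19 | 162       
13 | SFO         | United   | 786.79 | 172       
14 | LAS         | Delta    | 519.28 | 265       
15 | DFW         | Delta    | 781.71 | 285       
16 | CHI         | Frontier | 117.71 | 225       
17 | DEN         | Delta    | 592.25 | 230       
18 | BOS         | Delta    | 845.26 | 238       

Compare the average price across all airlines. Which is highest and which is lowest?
SELECT airline, AVG(price)
FROM flights
GROUP BY airline
ORDER BY AVG(price)

All groups:
  JetBlue: 117.79
  Frontier: 526.51
  United: 637.62
  Delta: 644.67

Highest: Delta (644.67)
Lowest: JetBlue (117.79)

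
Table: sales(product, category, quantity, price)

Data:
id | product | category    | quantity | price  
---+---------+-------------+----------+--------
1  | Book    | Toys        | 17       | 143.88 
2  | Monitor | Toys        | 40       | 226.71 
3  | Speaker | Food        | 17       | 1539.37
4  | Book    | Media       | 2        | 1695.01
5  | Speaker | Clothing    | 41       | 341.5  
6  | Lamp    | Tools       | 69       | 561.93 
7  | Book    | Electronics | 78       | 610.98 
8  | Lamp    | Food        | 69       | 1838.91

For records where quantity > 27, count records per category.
SELECT category, COUNT(*)
FROM sales
WHERE quantity > 27
GROUP BY category

Note: WHERE filters rows before grouping.

Result:
  Clothing: 1
  Electronics: 1
  Food: 1
  Tools: 1
  Toys: 1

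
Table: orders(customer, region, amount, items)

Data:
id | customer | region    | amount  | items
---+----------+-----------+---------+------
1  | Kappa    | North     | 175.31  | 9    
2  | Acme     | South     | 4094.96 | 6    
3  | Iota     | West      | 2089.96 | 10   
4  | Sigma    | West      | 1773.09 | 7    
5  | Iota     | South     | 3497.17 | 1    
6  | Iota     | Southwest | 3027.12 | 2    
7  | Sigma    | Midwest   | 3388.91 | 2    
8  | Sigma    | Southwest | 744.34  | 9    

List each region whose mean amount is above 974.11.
SELECT region, AVG(amount)
FROM orders
GROUP BY region
HAVING AVG(amount) > 974.11

Result:
  Midwest: avg=3388.91
  South: avg=3796.07
  Southwest: avg=1885.73
  West: avg=1931.53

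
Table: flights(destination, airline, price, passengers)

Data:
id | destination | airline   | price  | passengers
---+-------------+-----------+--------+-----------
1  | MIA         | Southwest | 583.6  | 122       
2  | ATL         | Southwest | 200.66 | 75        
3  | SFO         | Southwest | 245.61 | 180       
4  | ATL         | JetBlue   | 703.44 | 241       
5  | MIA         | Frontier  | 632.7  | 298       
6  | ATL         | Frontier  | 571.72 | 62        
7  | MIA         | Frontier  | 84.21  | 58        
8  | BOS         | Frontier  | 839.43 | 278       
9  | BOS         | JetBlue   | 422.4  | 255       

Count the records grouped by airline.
SELECT airline, COUNT(*) as count
FROM flights
GROUP BY airline

Result:
  Frontier: 4
  JetBlue: 2
  Southwest: 3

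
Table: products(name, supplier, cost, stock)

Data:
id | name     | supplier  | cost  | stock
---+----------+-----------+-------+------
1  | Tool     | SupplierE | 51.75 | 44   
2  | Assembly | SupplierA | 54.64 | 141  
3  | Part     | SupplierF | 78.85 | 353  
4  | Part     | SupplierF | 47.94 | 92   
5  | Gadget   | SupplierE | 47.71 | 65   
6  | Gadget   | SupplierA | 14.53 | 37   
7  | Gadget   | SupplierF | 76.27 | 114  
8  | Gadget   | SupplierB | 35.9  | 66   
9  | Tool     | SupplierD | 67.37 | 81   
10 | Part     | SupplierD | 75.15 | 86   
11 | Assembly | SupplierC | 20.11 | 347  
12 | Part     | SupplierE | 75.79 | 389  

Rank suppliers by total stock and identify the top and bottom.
SELECT supplier, SUM(stock)
FROM products
GROUP BY supplier
ORDER BY SUM(stock)

All groups:
  SupplierB: 66
  SupplierD: 167
  SupplierA: 178
  SupplierC: 347
  SupplierE: 498
  SupplierF: 559

Highest: SupplierF (559)
Lowest: SupplierB (66)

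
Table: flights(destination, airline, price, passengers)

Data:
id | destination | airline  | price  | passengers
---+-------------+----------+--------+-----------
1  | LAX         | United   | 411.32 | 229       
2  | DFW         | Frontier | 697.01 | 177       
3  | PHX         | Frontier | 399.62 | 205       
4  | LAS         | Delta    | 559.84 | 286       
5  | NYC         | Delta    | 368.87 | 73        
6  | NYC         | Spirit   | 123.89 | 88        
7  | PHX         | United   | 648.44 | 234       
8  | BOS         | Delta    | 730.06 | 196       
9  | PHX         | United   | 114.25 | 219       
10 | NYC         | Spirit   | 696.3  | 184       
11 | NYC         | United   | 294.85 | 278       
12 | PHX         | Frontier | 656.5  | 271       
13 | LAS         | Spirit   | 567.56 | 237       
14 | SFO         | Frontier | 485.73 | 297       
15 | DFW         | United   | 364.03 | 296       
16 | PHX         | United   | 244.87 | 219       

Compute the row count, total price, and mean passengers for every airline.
SELECT airline,
       COUNT(*) as cnt,
       SUM(price) as total_price,
       AVG(passengers) as avg_passengers
FROM flights
GROUP BY airline

Result:
  Delta: 3 records, 1658.77 total price, 185.00 avg passengers
  Frontier: 4 records, 2238.86 total price, 237.50 avg passengers
  Spirit: 3 records, 1387.75 total price, 169.67 avg passengers
  United: 6 records, 2077.76 total price, 245.83 avg passengers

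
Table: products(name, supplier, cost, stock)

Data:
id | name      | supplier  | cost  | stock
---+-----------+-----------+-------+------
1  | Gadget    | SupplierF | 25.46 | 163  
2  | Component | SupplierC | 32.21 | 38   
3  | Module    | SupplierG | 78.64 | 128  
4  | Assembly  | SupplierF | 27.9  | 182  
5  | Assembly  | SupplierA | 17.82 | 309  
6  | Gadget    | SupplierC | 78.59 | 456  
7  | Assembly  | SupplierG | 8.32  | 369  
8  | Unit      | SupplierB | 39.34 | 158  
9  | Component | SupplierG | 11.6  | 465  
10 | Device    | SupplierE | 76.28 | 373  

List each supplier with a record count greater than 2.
SELECT supplier, COUNT(*) as cnt
FROM products
GROUP BY supplier
HAVING COUNT(*) > 2

Result:
  SupplierG: 3

Note: HAVING filters groups after aggregation, WHERE filters rows before.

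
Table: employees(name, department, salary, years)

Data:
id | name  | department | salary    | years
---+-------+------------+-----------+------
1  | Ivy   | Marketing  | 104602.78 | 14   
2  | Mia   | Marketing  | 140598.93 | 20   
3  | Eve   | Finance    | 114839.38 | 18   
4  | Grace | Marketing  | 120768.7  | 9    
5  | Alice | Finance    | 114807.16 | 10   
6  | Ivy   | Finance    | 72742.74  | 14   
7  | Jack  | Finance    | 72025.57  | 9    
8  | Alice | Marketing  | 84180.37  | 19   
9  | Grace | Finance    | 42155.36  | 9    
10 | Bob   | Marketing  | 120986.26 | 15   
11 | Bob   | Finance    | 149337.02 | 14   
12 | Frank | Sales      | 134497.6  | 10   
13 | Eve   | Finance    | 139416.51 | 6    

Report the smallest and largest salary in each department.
SELECT department, MIN(salary), MAX(salary)
FROM employees
GROUP BY department

Result:
  Finance: min=42155.36, max=149337.02
  Marketing: min=84180.37, max=140598.93
  Sales: min=134497.60, max=134497.60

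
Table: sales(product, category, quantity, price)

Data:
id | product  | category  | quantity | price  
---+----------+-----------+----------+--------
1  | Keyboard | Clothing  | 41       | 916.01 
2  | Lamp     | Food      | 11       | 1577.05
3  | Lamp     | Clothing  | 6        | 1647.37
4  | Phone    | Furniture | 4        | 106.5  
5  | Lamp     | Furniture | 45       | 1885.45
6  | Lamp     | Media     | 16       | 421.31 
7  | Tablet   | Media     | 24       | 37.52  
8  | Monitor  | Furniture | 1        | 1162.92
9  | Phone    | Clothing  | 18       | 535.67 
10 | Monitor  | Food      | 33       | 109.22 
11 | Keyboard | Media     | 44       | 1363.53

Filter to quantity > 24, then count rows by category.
SELECT category, COUNT(*)
FROM sales
WHERE quantity > 24
GROUP BY category

Note: WHERE filters rows before grouping.

Result:
  Clothing: 1
  Food: 1
  Furniture: 1
  Media: 1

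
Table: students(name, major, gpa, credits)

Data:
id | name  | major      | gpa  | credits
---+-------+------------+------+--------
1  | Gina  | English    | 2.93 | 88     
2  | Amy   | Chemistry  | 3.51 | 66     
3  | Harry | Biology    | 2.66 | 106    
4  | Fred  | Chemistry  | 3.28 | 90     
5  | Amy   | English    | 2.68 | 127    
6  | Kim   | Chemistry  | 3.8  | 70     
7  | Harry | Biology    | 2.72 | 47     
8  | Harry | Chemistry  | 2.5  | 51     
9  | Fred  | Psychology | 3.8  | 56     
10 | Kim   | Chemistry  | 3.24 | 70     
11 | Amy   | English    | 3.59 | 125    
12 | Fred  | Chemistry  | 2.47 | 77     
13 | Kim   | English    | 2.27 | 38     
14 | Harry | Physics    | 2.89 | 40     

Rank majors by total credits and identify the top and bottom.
SELECT major, SUM(credits)
FROM students
GROUP BY major
ORDER BY SUM(credits)

All groups:
  Physics: 40
  Psychology: 56
  Biology: 153
  English: 378
  Chemistry: 424

Highest: Chemistry (424)
Lowest: Physics (40)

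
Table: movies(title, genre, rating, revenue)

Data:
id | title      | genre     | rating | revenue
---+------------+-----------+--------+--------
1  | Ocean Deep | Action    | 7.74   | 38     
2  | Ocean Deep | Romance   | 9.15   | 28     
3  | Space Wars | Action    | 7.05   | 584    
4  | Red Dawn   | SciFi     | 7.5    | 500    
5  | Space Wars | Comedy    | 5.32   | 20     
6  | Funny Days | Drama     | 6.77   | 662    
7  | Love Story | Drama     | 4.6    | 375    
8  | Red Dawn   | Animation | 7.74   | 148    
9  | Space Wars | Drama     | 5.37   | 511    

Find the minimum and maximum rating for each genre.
SELECT genre, MIN(rating), MAX(rating)
FROM movies
GROUP BY genre

Result:
  Action: min=7.05, max=7.74
  Animation: min=7.74, max=7.74
  Comedy: min=5.32, max=5.32
  Drama: min=4.60, max=6.77
  Romance: min=9.15, max=9.15
  SciFi: min=7.50, max=7.50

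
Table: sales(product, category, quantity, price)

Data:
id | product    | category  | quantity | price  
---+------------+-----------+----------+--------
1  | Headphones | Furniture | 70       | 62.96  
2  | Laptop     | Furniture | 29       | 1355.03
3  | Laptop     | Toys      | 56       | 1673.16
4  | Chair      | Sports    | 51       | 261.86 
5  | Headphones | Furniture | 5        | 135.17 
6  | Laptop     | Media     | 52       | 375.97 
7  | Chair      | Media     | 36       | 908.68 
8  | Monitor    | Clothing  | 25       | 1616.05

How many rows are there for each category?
SELECT category, COUNT(*) as count
FROM sales
GROUP BY category

Result:
  Clothing: 1
  Furniture: 3
  Media: 2
  Sports: 1
  Toys: 1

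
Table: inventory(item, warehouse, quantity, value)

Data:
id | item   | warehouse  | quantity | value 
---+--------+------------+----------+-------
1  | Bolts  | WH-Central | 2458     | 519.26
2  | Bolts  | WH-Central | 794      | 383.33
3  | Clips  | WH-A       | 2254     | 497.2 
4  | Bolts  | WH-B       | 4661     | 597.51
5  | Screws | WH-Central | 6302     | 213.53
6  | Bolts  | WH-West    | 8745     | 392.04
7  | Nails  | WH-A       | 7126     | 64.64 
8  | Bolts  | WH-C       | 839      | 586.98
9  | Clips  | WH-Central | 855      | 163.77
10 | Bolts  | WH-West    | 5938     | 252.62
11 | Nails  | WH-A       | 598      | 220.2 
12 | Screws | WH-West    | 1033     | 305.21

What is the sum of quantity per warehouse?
SELECT warehouse, SUM(quantity) as result
FROM inventory
GROUP BY warehouse

Result:
  WH-A: 9978
  WH-B: 4661
  WH-C: 839
  WH-Central: 10409
  WH-West: 15716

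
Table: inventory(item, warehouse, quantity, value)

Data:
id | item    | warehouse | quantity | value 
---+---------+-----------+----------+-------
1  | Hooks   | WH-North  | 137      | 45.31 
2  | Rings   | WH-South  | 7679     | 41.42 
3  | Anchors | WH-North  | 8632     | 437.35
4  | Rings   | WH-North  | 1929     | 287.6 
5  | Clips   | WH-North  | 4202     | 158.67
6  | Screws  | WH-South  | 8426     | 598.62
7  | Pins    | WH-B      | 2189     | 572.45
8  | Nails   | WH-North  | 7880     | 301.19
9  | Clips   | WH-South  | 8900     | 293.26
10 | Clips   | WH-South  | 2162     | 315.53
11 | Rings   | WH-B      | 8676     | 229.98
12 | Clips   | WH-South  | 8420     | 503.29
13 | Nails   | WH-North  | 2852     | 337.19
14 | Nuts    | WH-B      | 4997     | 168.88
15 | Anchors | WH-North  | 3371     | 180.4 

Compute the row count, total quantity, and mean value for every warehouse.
SELECT warehouse,
       COUNT(*) as cnt,
       SUM(quantity) as total_quantity,
       AVG(value) as avg_value
FROM inventory
GROUP BY warehouse

Result:
  WH-B: 3 records, 15862 total quantity, 323.77 avg value
  WH-North: 7 records, 29003 total quantity, 249.67 avg value
  WH-South: 5 records, 35587 total quantity, 350.42 avg value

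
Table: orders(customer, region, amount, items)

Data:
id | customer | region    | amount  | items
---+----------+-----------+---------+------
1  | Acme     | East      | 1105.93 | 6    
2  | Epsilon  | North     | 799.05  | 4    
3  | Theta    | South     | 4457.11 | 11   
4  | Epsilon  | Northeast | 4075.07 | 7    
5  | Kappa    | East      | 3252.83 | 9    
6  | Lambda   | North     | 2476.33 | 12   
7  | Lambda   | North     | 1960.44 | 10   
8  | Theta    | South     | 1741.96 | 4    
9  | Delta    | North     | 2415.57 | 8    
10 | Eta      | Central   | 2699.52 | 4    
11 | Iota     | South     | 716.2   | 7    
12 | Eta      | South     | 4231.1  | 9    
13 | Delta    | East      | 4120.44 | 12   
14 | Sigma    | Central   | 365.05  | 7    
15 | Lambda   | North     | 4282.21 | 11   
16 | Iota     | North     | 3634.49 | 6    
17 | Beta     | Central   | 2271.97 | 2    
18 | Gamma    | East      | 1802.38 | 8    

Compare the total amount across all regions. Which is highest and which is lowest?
SELECT region, SUM(amount)
FROM orders
GROUP BY region
ORDER BY SUM(amount)

All groups:
  Northeast: 4075.07
  Central: 5336.54
  East: 10281.58
  South: 11146.37
  North: 15568.09

Highest: North (15568.09)
Lowest: Northeast (4075.07)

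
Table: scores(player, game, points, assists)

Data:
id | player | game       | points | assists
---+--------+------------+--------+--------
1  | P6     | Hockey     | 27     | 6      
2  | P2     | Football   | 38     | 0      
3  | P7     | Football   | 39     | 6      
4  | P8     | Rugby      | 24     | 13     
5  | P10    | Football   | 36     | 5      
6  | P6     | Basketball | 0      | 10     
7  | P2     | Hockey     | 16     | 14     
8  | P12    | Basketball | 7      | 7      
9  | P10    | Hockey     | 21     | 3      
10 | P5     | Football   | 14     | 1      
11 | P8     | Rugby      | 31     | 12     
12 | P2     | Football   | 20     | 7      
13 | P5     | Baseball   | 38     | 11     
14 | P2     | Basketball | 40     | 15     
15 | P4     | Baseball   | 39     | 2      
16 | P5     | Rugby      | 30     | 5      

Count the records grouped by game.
SELECT game, COUNT(*) as count
FROM scores
GROUP BY game

Result:
  Baseball: 2
  Basketball: 3
  Football: 5
  Hockey: 3
  Rugby: 3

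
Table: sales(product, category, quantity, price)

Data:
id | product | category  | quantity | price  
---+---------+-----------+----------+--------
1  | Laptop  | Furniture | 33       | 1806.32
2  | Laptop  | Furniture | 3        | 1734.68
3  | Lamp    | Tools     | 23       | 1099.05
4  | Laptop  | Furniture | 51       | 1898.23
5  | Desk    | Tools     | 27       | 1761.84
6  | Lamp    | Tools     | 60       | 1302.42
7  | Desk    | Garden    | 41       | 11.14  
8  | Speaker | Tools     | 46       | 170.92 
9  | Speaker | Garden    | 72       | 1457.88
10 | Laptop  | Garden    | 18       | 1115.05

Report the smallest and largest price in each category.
SELECT category, MIN(price), MAX(price)
FROM sales
GROUP BY category

Result:
  Furniture: min=1734.68, max=1898.23
  Garden: min=11.14, max=1457.88
  Tools: min=170.92, max=1761.84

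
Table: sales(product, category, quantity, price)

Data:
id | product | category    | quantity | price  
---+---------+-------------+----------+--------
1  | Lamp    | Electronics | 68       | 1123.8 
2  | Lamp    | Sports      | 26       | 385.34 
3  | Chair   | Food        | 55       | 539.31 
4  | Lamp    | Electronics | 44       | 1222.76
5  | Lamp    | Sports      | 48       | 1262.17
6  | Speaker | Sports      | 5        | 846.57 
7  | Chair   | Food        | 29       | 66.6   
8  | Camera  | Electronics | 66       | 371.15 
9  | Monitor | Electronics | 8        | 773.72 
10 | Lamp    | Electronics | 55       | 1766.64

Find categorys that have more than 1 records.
SELECT category, COUNT(*) as cnt
FROM sales
GROUP BY category
HAVING COUNT(*) > 1

Result:
  Electronics: 5
  Food: 2
  Sports: 3

Note: HAVING filters groups after aggregation, WHERE filters rows before.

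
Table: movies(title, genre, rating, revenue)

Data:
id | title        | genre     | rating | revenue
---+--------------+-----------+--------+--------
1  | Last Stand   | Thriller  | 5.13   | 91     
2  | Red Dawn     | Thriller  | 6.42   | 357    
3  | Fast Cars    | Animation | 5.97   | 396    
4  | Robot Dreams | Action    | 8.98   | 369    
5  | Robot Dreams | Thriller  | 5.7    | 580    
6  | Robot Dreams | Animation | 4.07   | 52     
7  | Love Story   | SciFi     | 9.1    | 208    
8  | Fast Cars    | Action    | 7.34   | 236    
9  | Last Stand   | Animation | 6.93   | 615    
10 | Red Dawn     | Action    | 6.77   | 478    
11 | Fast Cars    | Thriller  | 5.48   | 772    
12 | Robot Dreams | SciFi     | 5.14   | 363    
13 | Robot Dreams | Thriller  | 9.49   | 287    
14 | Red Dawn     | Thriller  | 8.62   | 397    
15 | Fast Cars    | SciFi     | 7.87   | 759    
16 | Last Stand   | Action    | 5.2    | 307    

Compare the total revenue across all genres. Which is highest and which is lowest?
SELECT genre, SUM(revenue)
FROM movies
GROUP BY genre
ORDER BY SUM(revenue)

All groups:
  Animation: 1063
  SciFi: 1330
  Action: 1390
  Thriller: 2484

Highest: Thriller (2484)
Lowest: Animation (1063)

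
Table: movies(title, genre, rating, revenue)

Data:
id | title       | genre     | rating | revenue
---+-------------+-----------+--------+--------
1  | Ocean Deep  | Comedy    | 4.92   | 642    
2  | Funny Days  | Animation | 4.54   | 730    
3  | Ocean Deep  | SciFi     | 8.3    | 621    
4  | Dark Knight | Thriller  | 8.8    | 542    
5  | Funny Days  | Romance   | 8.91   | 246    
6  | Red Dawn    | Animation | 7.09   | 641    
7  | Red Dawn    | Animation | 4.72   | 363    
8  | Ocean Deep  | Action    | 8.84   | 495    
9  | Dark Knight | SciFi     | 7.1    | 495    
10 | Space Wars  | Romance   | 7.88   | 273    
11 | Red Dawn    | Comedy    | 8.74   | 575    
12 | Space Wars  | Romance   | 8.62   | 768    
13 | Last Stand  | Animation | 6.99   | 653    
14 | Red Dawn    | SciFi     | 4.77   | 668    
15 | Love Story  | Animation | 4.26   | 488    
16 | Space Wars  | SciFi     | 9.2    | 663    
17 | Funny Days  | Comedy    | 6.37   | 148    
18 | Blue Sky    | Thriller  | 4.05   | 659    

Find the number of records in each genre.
SELECT genre, COUNT(*) as count
FROM movies
GROUP BY genre

Result:
  Action: 1
  Animation: 5
  Comedy: 3
  Romance: 3
  SciFi: 4
  Thriller: 2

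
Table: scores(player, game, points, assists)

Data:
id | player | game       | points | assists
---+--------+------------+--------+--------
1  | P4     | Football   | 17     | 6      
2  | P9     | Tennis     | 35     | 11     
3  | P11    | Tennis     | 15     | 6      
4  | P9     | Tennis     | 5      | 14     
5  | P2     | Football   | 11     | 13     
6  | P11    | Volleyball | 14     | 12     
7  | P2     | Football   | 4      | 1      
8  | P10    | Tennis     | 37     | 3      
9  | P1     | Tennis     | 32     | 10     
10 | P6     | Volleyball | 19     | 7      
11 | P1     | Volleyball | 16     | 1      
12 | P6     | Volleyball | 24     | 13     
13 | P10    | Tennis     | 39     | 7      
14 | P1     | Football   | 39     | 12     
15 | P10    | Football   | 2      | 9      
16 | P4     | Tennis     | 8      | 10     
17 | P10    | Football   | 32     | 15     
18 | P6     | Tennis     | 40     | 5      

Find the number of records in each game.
SELECT game, COUNT(*) as count
FROM scores
GROUP BY game

Result:
  Football: 6
  Tennis: 8
  Volleyball: 4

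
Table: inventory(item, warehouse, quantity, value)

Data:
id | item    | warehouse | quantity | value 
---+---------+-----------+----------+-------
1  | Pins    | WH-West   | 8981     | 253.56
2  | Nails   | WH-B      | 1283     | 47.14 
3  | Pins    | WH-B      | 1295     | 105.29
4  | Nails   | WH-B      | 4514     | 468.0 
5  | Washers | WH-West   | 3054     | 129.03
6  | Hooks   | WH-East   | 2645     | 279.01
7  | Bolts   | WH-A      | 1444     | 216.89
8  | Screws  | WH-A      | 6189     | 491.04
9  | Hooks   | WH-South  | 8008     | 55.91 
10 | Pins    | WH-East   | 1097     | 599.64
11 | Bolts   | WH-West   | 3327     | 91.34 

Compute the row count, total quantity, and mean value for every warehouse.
SELECT warehouse,
       COUNT(*) as cnt,
       SUM(quantity) as total_quantity,
       AVG(value) as avg_value
FROM inventory
GROUP BY warehouse

Result:
  WH-A: 2 records, 7633 total quantity, 353.97 avg value
  WH-B: 3 records, 7092 total quantity, 206.81 avg value
  WH-East: 2 records, 3742 total quantity, 439.33 avg value
  WH-South: 1 records, 8008 total quantity, 55.91 avg value
  WH-West: 3 records, 15362 total quantity, 157.98 avg value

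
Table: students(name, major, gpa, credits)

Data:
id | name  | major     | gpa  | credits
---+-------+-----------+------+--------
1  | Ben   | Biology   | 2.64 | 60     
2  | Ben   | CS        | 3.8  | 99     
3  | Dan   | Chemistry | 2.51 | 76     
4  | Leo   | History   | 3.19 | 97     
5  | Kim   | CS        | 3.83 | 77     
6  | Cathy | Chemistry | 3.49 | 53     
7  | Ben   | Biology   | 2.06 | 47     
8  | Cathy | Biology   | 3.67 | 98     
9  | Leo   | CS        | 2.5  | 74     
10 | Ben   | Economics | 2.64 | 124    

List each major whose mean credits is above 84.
SELECT major, AVG(credits)
FROM students
GROUP BY major
HAVING AVG(credits) > 84

Result:
  Economics: avg=124.00
  History: avg=97.00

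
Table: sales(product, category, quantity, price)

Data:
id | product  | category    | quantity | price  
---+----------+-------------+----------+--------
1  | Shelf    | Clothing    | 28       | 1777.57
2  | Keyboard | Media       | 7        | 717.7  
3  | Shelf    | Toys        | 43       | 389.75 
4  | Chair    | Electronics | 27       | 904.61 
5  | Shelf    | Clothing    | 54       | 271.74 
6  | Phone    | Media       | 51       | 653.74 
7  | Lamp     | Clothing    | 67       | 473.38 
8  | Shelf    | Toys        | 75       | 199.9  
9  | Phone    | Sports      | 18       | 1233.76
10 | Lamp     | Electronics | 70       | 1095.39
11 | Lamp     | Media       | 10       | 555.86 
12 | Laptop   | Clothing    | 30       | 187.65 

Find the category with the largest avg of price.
SELECT category, AVG(price) as val
FROM sales
GROUP BY category
ORDER BY val DESC
LIMIT 1

Result: Sports with avg(price) = 1233.76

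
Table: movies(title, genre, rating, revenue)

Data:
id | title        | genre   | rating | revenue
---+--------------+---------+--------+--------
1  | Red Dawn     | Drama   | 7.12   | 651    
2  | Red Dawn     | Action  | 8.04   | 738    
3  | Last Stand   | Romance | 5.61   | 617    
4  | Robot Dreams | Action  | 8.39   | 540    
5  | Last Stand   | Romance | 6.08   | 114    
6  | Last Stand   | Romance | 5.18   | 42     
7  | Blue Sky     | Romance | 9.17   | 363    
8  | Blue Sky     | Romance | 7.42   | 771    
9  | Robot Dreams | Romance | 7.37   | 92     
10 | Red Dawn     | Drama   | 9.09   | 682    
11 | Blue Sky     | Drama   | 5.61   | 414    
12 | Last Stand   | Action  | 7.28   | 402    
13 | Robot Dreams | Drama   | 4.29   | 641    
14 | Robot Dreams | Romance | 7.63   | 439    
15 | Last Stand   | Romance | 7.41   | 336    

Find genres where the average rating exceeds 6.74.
SELECT genre, AVG(rating)
FROM movies
GROUP BY genre
HAVING AVG(rating) > 6.74

Result:
  Action: avg=7.90
  Romance: avg=6.98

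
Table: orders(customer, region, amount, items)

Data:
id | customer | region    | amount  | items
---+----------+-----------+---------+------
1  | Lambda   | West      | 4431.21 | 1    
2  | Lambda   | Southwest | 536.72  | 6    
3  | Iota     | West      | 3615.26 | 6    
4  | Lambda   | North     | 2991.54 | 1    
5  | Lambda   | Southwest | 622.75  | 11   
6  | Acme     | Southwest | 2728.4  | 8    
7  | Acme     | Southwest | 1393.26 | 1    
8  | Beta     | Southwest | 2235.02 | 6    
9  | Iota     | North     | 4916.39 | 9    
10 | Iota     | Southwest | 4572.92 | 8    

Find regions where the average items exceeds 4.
SELECT region, AVG(items)
FROM orders
GROUP BY region
HAVING AVG(items) > 4

Result:
  North: avg=5.00
  Southwest: avg=6.67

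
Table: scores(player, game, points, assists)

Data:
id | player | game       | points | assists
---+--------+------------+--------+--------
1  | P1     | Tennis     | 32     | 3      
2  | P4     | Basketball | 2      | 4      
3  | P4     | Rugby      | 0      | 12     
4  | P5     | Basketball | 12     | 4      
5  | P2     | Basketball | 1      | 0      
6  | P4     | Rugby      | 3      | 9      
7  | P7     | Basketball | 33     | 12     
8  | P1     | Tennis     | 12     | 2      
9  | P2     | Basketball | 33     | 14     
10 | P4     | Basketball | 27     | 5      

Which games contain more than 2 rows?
SELECT game, COUNT(*) as cnt
FROM scores
GROUP BY game
HAVING COUNT(*) > 2

Result:
  Basketball: 6

Note: HAVING filters groups after aggregation, WHERE filters rows before.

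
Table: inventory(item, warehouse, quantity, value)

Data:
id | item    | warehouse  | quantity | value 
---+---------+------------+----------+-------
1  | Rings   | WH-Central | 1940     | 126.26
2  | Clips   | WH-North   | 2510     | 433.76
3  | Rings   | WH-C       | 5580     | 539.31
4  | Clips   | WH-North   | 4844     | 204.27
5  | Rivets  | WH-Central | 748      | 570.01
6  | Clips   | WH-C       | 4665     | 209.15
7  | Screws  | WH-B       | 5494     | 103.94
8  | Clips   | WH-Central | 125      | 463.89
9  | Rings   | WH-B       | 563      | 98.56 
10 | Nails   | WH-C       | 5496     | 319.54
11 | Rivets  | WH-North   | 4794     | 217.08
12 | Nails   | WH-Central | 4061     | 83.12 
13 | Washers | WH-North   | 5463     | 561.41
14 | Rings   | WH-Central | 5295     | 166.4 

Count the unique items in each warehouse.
SELECT warehouse, COUNT(DISTINCT item)
FROM inventory
GROUP BY warehouse

Result:
  WH-B: 2 distinct
  WH-C: 3 distinct
  WH-Central: 4 distinct
  WH-North: 3 distinct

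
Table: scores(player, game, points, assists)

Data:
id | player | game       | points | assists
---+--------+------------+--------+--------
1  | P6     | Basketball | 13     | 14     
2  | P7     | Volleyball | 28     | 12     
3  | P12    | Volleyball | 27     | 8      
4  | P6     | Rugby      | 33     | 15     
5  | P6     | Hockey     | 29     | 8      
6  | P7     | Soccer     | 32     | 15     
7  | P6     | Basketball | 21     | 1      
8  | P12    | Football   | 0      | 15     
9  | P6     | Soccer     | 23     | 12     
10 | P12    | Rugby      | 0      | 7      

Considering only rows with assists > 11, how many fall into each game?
SELECT game, COUNT(*)
FROM scores
WHERE assists > 11
GROUP BY game

Note: WHERE filters rows before grouping.

Result:
  Basketball: 1
  Football: 1
  Rugby: 1
  Soccer: 2
  Volleyball: 1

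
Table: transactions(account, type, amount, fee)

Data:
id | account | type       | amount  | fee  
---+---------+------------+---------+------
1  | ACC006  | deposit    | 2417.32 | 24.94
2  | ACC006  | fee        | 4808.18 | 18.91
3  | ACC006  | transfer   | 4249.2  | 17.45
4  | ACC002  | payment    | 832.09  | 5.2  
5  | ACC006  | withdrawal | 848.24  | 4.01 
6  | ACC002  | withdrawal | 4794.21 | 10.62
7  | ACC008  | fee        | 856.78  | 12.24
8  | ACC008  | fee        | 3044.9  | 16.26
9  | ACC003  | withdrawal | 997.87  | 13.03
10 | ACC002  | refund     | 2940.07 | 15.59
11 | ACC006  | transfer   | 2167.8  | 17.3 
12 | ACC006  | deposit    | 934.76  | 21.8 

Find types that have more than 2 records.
SELECT type, COUNT(*) as cnt
FROM transactions
GROUP BY type
HAVING COUNT(*) > 2

Result:
  fee: 3
  withdrawal: 3

Note: HAVING filters groups after aggregation, WHERE filters rows before.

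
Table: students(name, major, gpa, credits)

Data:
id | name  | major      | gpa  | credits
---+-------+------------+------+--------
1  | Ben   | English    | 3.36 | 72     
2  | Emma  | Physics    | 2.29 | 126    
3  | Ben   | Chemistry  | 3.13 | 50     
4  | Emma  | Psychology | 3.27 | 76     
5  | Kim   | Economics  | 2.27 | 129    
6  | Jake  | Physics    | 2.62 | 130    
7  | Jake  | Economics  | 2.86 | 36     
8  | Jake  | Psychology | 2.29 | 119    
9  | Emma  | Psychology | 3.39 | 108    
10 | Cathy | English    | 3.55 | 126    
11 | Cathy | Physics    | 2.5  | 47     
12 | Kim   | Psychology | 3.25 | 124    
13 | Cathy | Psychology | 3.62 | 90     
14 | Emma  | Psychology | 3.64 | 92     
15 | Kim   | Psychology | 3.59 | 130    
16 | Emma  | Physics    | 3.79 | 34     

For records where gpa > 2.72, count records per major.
SELECT major, COUNT(*)
FROM students
WHERE gpa > 2.72
GROUP BY major

Note: WHERE filters rows before grouping.

Result:
  Chemistry: 1
  Economics: 1
  English: 2
  Physics: 1
  Psychology: 6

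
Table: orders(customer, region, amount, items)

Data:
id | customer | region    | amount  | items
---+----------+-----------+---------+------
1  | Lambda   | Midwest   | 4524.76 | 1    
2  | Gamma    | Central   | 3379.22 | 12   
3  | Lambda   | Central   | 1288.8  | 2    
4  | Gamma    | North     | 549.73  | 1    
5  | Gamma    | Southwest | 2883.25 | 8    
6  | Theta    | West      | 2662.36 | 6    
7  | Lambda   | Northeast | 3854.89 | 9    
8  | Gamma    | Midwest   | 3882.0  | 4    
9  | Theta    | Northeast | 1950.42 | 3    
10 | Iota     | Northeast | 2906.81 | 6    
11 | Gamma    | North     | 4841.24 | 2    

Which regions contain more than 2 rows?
SELECT region, COUNT(*) as cnt
FROM orders
GROUP BY region
HAVING COUNT(*) > 2

Result:
  Northeast: 3

Note: HAVING filters groups after aggregation, WHERE filters rows before.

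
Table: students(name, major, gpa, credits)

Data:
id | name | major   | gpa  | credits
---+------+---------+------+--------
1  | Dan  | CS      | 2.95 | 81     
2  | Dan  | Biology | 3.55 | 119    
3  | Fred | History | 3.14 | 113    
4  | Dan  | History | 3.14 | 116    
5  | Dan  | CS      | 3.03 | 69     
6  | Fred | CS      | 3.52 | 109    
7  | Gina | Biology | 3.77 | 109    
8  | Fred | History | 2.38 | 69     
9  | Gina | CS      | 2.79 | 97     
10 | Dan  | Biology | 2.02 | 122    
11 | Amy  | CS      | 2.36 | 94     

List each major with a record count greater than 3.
SELECT major, COUNT(*) as cnt
FROM students
GROUP BY major
HAVING COUNT(*) > 3

Result:
  CS: 5

Note: HAVING filters groups after aggregation, WHERE filters rows before.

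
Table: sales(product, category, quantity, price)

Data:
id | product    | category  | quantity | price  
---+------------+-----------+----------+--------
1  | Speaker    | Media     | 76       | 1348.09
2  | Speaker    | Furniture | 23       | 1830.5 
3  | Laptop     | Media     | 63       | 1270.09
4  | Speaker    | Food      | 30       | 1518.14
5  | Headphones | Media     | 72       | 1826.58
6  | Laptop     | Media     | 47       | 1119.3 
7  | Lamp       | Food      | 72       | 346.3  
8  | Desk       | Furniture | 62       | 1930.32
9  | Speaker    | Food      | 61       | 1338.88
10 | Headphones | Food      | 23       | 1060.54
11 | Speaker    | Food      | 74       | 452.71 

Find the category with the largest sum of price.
SELECT category, SUM(price) as val
FROM sales
GROUP BY category
ORDER BY val DESC
LIMIT 1

Result: Media with sum(price) = 5564.06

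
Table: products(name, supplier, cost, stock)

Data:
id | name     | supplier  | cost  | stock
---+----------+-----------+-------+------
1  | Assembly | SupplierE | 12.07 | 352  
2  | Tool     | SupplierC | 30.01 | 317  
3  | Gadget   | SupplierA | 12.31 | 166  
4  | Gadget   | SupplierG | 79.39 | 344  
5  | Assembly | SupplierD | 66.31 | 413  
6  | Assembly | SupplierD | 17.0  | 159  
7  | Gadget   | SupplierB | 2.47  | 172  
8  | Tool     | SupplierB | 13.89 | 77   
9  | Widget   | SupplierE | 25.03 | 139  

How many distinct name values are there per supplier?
SELECT supplier, COUNT(DISTINCT name)
FROM products
GROUP BY supplier

Result:
  SupplierA: 1 distinct
  SupplierB: 2 distinct
  SupplierC: 1 distinct
  SupplierD: 1 distinct
  SupplierE: 2 distinct
  SupplierG: 1 distinct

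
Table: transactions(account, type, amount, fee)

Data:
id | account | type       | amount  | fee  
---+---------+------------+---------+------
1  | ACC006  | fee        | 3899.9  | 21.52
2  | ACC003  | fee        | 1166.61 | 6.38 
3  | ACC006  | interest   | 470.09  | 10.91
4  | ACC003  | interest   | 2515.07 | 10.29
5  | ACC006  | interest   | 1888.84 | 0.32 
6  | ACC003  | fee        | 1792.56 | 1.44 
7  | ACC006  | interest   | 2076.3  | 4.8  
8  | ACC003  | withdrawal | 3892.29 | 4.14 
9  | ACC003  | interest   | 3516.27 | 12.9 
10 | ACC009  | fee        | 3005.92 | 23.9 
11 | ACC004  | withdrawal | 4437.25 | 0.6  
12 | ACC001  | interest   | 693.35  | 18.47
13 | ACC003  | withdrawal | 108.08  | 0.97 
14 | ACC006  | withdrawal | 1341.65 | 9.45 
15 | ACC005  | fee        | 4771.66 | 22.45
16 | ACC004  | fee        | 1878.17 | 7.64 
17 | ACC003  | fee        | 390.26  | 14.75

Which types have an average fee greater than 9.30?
SELECT type, AVG(fee)
FROM transactions
GROUP BY type
HAVING AVG(fee) > 9.30

Result:
  fee: avg=14.01
  interest: avg=9.62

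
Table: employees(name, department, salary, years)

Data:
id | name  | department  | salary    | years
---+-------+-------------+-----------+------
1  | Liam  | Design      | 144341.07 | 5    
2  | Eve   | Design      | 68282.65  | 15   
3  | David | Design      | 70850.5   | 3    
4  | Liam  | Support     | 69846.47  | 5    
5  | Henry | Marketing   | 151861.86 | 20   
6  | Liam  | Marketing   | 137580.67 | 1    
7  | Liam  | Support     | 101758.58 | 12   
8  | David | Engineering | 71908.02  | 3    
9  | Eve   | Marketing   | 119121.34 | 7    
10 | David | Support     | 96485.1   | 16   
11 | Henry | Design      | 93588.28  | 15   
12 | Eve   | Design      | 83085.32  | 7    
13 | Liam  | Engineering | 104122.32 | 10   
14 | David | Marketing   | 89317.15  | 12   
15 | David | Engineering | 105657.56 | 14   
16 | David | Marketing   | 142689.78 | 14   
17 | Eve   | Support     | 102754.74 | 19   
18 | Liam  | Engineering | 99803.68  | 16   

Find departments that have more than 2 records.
SELECT department, COUNT(*) as cnt
FROM employees
GROUP BY department
HAVING COUNT(*) > 2

Result:
  Design: 5
  Engineering: 4
  Marketing: 5
  Support: 4

Note: HAVING filters groups after aggregation, WHERE filters rows before.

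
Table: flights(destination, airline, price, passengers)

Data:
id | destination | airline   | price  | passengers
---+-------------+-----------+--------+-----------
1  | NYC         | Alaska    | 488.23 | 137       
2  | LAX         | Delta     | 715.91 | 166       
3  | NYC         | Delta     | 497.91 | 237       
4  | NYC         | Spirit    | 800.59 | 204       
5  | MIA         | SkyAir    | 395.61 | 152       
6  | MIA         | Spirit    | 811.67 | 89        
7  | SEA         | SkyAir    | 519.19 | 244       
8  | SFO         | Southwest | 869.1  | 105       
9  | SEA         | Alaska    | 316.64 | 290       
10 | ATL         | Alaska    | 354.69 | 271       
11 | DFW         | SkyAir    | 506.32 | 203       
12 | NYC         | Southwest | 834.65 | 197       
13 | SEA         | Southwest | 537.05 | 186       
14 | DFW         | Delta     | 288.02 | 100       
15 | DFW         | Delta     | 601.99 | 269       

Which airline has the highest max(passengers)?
SELECT airline, MAX(passengers) as val
FROM flights
GROUP BY airline
ORDER BY val DESC
LIMIT 1

Result: Alaska with max(passengers) = 290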